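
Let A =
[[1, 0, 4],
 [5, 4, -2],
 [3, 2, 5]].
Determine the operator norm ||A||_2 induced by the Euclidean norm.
||A||_2 ≈ 7.7138 (= sqrt(largest eigenvalue of A^T A))

||A||_2 = sigma_max(A) = sqrt(lambda_max(A^T A)). Form the symmetric matrix M = A^T A =
[[35, 26, 9],
 [26, 20, 2],
 [9, 2, 45]].
Its characteristic polynomial (trace, sum of principal 2x2 minors, determinant of M give the coefficients) is
  p(λ) = det(λ I - M) = λ^3 - 100λ^2 + 2414λ - 256.
No integer candidate from the rational root theorem (±divisors of 256) is a root, so the roots are irrational. The cubic discriminant is Δ = 2091225952 > 0, so there are three distinct real roots. p(0) = -256 and p(1) = 2059 have opposite signs, so a root lies in (0, 1); Newton's method refines it to λ ≈ 0.1065. p(40) = 304 and p(41) = -461 have opposite signs, so a root lies in (40, 41); Newton's method refines it to λ ≈ 40.3907. p(59) = -551 and p(60) = 584 have opposite signs, so a root lies in (59, 60); Newton's method refines it to λ ≈ 59.5028. Check (Vieta): the three roots sum to 100, matching tr M = 100.
So the eigenvalues of A^T A are ≈ 0.1065, 40.3907, 59.5028 (all ≥ 0, as they must be for A^T A). The largest is λ_max ≈ 59.5028, hence ||A||_2 = sqrt(λ_max) ≈ 7.7138.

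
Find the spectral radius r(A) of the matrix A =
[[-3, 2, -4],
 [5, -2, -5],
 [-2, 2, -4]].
r(A) ≈ 6.72

The eigenvalues of A are the roots of its characteristic polynomial. With M = A (coefficients from the trace, the sum of principal 2x2 minors, and det A):
  p(λ) = det(λ I - M) = λ^3 + 9λ^2 + 18λ + 18.
No integer candidate from the rational root theorem (±divisors of 18) is a root, so the roots are irrational. The cubic discriminant is Δ = -5832 < 0, so there is one real root and a complex-conjugate pair. p(-7) = -10 and p(-6) = 18 have opposite signs, so a root lies in (-7, -6); Newton's method refines it to λ ≈ -6.72. Dividing out (λ - (-6.72)) leaves approximately λ^2 + 2.28λ + 2.6786. For λ^2 + 2.28λ + 2.6786 the discriminant is -5.516. It is negative, so the remaining roots are the complex-conjugate pair λ ≈ -1.14 ± 1.1743i. Their product equals the constant term, so |λ|^2 ≈ 2.6786 and |λ| ≈ 1.6366.
Thus the eigenvalues (to 4 decimals) are -6.72 (modulus 6.72); -1.14 ± 1.1743i (modulus 1.6366). The spectral radius is the largest modulus: r(A) ≈ 6.72. (Cross-check: r(A) ≤ ||A||_2 ≈ 7.6339; equality holds whenever A is normal, though it can also hold for some non-normal A.)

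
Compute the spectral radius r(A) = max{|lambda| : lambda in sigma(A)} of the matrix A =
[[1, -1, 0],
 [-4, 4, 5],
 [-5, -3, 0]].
r(A) ≈ 3.8161

The eigenvalues of A are the roots of its characteristic polynomial. With M = A (coefficients from the trace, the sum of principal 2x2 minors, and det A):
  p(λ) = det(λ I - M) = λ^3 - 5λ^2 + 15λ - 40.
No integer candidate from the rational root theorem (±divisors of 40) is a root, so the roots are irrational. The cubic discriminant is Δ = -17075 < 0, so there is one real root and a complex-conjugate pair. p(3) = -13 and p(4) = 4 have opposite signs, so a root lies in (3, 4); Newton's method refines it to λ ≈ 3.8161. Dividing out (λ - (3.8161)) leaves approximately λ^2 - 1.1839λ + 10.482. For λ^2 - 1.1839λ + 10.482 the discriminant is -40.5263. It is negative, so the remaining roots are the complex-conjugate pair λ ≈ 0.592 ± 3.183i. Their product equals the constant term, so |λ|^2 ≈ 10.482 and |λ| ≈ 3.2376.
Thus the eigenvalues (to 4 decimals) are 3.8161 (modulus 3.8161); 0.592 ± 3.183i (modulus 3.2376). The spectral radius is the largest modulus: r(A) ≈ 3.8161. (Cross-check: r(A) ≤ ||A||_2 ≈ 7.7887; equality holds whenever A is normal, though it can also hold for some non-normal A.)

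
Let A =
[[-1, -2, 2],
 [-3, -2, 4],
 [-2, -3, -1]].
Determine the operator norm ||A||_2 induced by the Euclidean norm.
||A||_2 ≈ 6.3793 (= sqrt(largest eigenvalue of A^T A))

||A||_2 = sigma_max(A) = sqrt(lambda_max(A^T A)). Form the symmetric matrix M = A^T A =
[[14, 14, -12],
 [14, 17, -9],
 [-12, -9, 21]].
Its characteristic polynomial (trace, sum of principal 2x2 minors, determinant of M give the coefficients) is
  p(λ) = det(λ I - M) = λ^3 - 52λ^2 + 468λ - 324.
No integer candidate from the rational root theorem (±divisors of 324) is a root, so the roots are irrational. The cubic discriminant is Δ = 139093200 > 0, so there are three distinct real roots. p(0) = -324 and p(1) = 93 have opposite signs, so a root lies in (0, 1); Newton's method refines it to λ ≈ 0.7547. p(10) = 156 and p(11) = -137 have opposite signs, so a root lies in (10, 11); Newton's method refines it to λ ≈ 10.5497. p(40) = -804 and p(41) = 373 have opposite signs, so a root lies in (40, 41); Newton's method refines it to λ ≈ 40.6956. Check (Vieta): the three roots sum to 52, matching tr M = 52.
So the eigenvalues of A^T A are ≈ 0.7547, 10.5497, 40.6956 (all ≥ 0, as they must be for A^T A). The largest is λ_max ≈ 40.6956, hence ||A||_2 = sqrt(λ_max) ≈ 6.3793.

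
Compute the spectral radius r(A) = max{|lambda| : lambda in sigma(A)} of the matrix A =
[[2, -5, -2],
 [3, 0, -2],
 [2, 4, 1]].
r(A) = sqrt(27) ≈ 5.1962

The eigenvalues of A are the roots of its characteristic polynomial. With M = A (coefficients from the trace, the sum of principal 2x2 minors, and det A):
  p(λ) = det(λ I - M) = λ^3 - 3λ^2 + 29λ - 27.
By the rational root theorem any rational root is an integer divisor of 27. Testing λ = 1: p(1) = 1 - 3 + 29 - 27 = 0, so λ = 1 is a root. Dividing out (λ - 1) leaves p(λ) = (λ - 1)(λ^2 - 2λ + 27). For λ^2 - 2λ + 27 the discriminant is -104. It is negative, so the roots are the complex-conjugate pair λ = 1 ± (sqrt(104)/2) i ≈ 1 ± 5.099i. For a conjugate pair the product of the roots equals the constant term, so |λ|^2 = 27 and |λ| = sqrt(27) ≈ 5.1962.
Thus the eigenvalues (to 4 decimals) are 1 ± 5.099i (modulus 5.1962); 1 (modulus 1). The spectral radius is the largest modulus: r(A) = sqrt(27) ≈ 5.1962. (Cross-check: r(A) ≤ ||A||_2 ≈ 6.857; equality holds whenever A is normal, though it can also hold for some non-normal A.)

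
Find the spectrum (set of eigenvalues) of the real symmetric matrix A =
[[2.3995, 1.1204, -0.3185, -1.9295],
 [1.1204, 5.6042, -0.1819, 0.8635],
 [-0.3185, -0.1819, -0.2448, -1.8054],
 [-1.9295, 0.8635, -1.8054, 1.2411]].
sigma(A) ≈ {-2, 1, 4, 6}

A is real symmetric, so its spectrum consists of real eigenvalues. Expanding the characteristic polynomial of the displayed matrix gives
  det(λ I - A) = p(λ) = λ^4 + (-9)λ^3 + (12)λ^2 + (44.0025)λ + (-48.0028).
Solving p(λ) = 0 yields eigenvalues ≈ -2, 1, 4, 6. (A is shown rounded to 4 decimals, so these recover the underlying integer eigenvalues to within that precision.)
Verification: the trace of A = 9 equals the sum of eigenvalues 9, and det(A) ≈ -48.0028 matches the eigenvalue product -48.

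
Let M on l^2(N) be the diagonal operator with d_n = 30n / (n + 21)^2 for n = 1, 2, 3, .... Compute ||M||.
||M|| = 5/14 (attained at n = 21)

For M diagonal, ||M|| = sup_n |d_n|. Treat f(x) = 30x / (x + 21)^2 for real x > 0. By the quotient rule, f'(x) = 30(21 - x)/(x + 21)^3, which is positive for x < 21 and negative for x > 21. So f has a unique maximum at x = 21, and since 21 is a positive integer, the supremum over n ≥ 1 is attained at n = 21: d_21 = 30·21/(21 + 21)^2 = 30·21/1764 = 5/14. Hence ||M|| = 5/14.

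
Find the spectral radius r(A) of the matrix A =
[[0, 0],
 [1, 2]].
r(A) = 2

The eigenvalues of A are the roots of its characteristic polynomial. With M = A (coefficients from the trace and determinant):
  p(λ) = det(λ I - M) = λ^2 - 2λ.
For λ^2 - 2λ the discriminant is 4. It is a perfect square (2^2), so the roots are rational: λ = (2 ± 2)/2 = 2, 0.
Thus the eigenvalues (to 4 decimals) are 2 (modulus 2); 0 (modulus 0). The spectral radius is the largest modulus: r(A) = 2. (Cross-check: r(A) ≤ ||A||_2 ≈ 2.2361; equality holds whenever A is normal, though it can also hold for some non-normal A.)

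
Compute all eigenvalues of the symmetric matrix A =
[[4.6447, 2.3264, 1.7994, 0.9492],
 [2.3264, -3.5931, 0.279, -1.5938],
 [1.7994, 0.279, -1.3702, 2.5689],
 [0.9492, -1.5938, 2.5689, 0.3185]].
sigma(A) ≈ {-5, -3, 2, 6}

A is real symmetric, so its spectrum consists of real eigenvalues. Expanding the characteristic polynomial of the displayed matrix gives
  det(λ I - A) = p(λ) = λ^4 + (0)λ^3 + (-37)λ^2 + (-24.0028)λ + (179.9896).
Solving p(λ) = 0 yields eigenvalues ≈ -5, -3, 2, 6. (A is shown rounded to 4 decimals, so these recover the underlying integer eigenvalues to within that precision.)
Verification: the trace of A = 0 equals the sum of eigenvalues 0, and det(A) ≈ 179.9896 matches the eigenvalue product 180.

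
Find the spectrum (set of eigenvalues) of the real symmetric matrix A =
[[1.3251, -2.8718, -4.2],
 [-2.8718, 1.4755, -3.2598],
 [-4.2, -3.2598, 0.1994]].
sigma(A) ≈ {-6, 4, 5}

A is real symmetric, so its spectrum consists of real eigenvalues. Expanding the characteristic polynomial of the displayed matrix gives
  det(λ I - A) = p(λ) = λ^3 + (-3)λ^2 + (-34)λ + (120).
Solving p(λ) = 0 yields eigenvalues ≈ -6, 4, 5. (A is shown rounded to 4 decimals, so these recover the underlying integer eigenvalues to within that precision.)
Verification: the trace of A = 3 equals the sum of eigenvalues 3, and det(A) ≈ -119.9999 matches the eigenvalue product -120.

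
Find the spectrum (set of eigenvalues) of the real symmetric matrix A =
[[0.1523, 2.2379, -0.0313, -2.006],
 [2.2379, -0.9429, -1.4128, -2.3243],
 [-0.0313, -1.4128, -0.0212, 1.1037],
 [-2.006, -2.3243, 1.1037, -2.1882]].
sigma(A) ≈ {-4, -3, 0, 4}

A is real symmetric, so its spectrum consists of real eigenvalues. Expanding the characteristic polynomial of the displayed matrix gives
  det(λ I - A) = p(λ) = λ^4 + (3)λ^3 + (-16)λ^2 + (-48)λ + (0).
Solving p(λ) = 0 yields eigenvalues ≈ -4, -3, 0, 4. (A is shown rounded to 4 decimals, so these recover the underlying integer eigenvalues to within that precision.)
Verification: the trace of A = -3 equals the sum of eigenvalues -3, and det(A) ≈ 0.0000 matches the eigenvalue product 0.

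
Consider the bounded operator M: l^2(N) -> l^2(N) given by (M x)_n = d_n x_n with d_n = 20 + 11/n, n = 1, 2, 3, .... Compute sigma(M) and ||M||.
sigma(M) = {20 + 11/n : n ≥ 1} ∪ {20}; ||M|| = 31

A bounded diagonal operator on l^2 with diagonal entries d_n has spectrum equal to the closure of {d_n : n ≥ 1}: every d_n is an eigenvalue (with eigenvector e_n), so {d_n} ⊂ sigma(M); the spectrum is closed, so its closure is too; and for lambda not in the closure, (M - lambda I) has bounded inverse (the diagonal entries 1/(d_n - lambda) are bounded). For our sequence d_n = 20 + 11/n, n = 1, 2, 3, ...:
  - {d_n} = {20 + 11/n : n ≥ 1}; the only limit point is 20
  - closure = {20 + 11/n : n ≥ 1} ∪ {20}
For the norm: a diagonal operator has ||M|| = sup_n |d_n|. Here d_n = 20 + 11/n is positive and decreasing, so sup_n |d_n| = d_1 = 20 + 11 = 31. So ||M|| = 31.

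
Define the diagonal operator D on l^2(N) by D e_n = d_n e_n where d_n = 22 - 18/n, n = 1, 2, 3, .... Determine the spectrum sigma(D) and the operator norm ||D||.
sigma(D) = {22 - 18/n : n ≥ 1} ∪ {22}; ||D|| = 22

A bounded diagonal operator on l^2 with diagonal entries d_n has spectrum equal to the closure of {d_n : n ≥ 1}: every d_n is an eigenvalue (with eigenvector e_n), so {d_n} ⊂ sigma(D); the spectrum is closed, so its closure is too; and for lambda not in the closure, (D - lambda I) has bounded inverse (the diagonal entries 1/(d_n - lambda) are bounded). For our sequence d_n = 22 - 18/n, n = 1, 2, 3, ...:
  - {d_n} = {22 - 18/n : n ≥ 1}; the only limit point is 22
  - closure = {22 - 18/n : n ≥ 1} ∪ {22}
For the norm: a diagonal operator has ||D|| = sup_n |d_n|. Here d_n = 22 - 18/n increases monotonically from d_1 = 4 toward 22, with all terms in [4, 22); so sup_n |d_n| = 22 (the supremum is the limit, not attained). So ||D|| = 22.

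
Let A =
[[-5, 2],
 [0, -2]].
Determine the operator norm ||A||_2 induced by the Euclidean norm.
||A||_2 = sqrt((33 + sqrt(689))/2) ≈ 5.4428 (= sqrt(largest eigenvalue of A^T A))

||A||_2 = sigma_max(A) = sqrt(lambda_max(A^T A)). Form the symmetric matrix M = A^T A =
[[25, -10],
 [-10, 8]].
Its characteristic polynomial (trace, determinant of M give the coefficients) is
  p(λ) = det(λ I - M) = λ^2 - 33λ + 100.
For λ^2 - 33λ + 100 the discriminant is 689. It is nonnegative but not a perfect square, so the roots are real and irrational: λ = (33 ± sqrt(689))/2 ≈ 29.6244, 3.3756.
So the eigenvalues of A^T A are ≈ 3.3756, 29.6244 (all ≥ 0, as they must be for A^T A). The largest is λ_max = (33 + sqrt(689))/2 ≈ 29.6244, hence ||A||_2 = sqrt(λ_max) = sqrt((33 + sqrt(689))/2) ≈ 5.4428.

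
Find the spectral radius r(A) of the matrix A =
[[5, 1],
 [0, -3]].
r(A) = 5

The eigenvalues of A are the roots of its characteristic polynomial. With M = A (coefficients from the trace and determinant):
  p(λ) = det(λ I - M) = λ^2 - 2λ - 15.
For λ^2 - 2λ - 15 the discriminant is 64. It is a perfect square (8^2), so the roots are rational: λ = (2 ± 8)/2 = 5, -3.
Thus the eigenvalues (to 4 decimals) are 5 (modulus 5); -3 (modulus 3). The spectral radius is the largest modulus: r(A) = 5. (Cross-check: r(A) ≤ ||A||_2 ≈ 5.1492; equality holds whenever A is normal, though it can also hold for some non-normal A.)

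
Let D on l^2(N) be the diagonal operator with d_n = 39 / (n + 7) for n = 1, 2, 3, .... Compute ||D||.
||D|| = 39/8 (attained at n = 1)

For D diagonal, ||D|| = sup_n |d_n| = sup_n 39/(n + 7). This is positive and strictly decreasing in n, so the supremum is attained at n = 1: d_1 = 39/(1 + 7) = 39/8. Hence ||D|| = 39/8.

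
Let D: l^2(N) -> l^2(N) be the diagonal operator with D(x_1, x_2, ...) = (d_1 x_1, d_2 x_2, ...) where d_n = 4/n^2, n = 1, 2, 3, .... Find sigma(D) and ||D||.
sigma(D) = {4/n^2 : n ≥ 1} ∪ {0}; ||D|| = 4

A bounded diagonal operator on l^2 with diagonal entries d_n has spectrum equal to the closure of {d_n : n ≥ 1}: every d_n is an eigenvalue (with eigenvector e_n), so {d_n} ⊂ sigma(D); the spectrum is closed, so its closure is too; and for lambda not in the closure, (D - lambda I) has bounded inverse (the diagonal entries 1/(d_n - lambda) are bounded). For our sequence d_n = 4/n^2, n = 1, 2, 3, ...:
  - {d_n} = {4/n^2 : n ≥ 1}; the only limit point is 0
  - closure = {4/n^2 : n ≥ 1} ∪ {0}
For the norm: a diagonal operator has ||D|| = sup_n |d_n|. Here d_n = 4/n^2 is positive and decreasing, so sup_n |d_n| = d_1 = 4. So ||D|| = 4.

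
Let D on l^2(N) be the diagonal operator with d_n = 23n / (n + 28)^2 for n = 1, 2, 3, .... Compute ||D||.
||D|| = 23/112 (attained at n = 28)

For D diagonal, ||D|| = sup_n |d_n|. Treat f(x) = 23x / (x + 28)^2 for real x > 0. By the quotient rule, f'(x) = 23(28 - x)/(x + 28)^3, which is positive for x < 28 and negative for x > 28. So f has a unique maximum at x = 28, and since 28 is a positive integer, the supremum over n ≥ 1 is attained at n = 28: d_28 = 23·28/(28 + 28)^2 = 23·28/3136 = 23/112. Hence ||D|| = 23/112.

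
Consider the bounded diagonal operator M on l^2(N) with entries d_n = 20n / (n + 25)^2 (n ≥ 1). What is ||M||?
||M|| = 1/5 (attained at n = 25)

For M diagonal, ||M|| = sup_n |d_n|. Treat f(x) = 20x / (x + 25)^2 for real x > 0. By the quotient rule, f'(x) = 20(25 - x)/(x + 25)^3, which is positive for x < 25 and negative for x > 25. So f has a unique maximum at x = 25, and since 25 is a positive integer, the supremum over n ≥ 1 is attained at n = 25: d_25 = 20·25/(25 + 25)^2 = 20·25/2500 = 1/5. Hence ||M|| = 1/5.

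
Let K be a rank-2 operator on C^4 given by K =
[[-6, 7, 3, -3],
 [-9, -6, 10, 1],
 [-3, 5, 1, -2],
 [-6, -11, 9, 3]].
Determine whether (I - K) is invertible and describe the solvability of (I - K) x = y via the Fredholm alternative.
(I - K) is invertible (det(I - K) = 33 ≠ 0), so for every y in C^4 the equation (I - K) x = y has a unique solution.

K has rank 2 and factors as K = U V^T = u1 v1^T + u2 v2^T with u1 = (-3, 1, -2, 3), v1 = (0, -3, 1, 1), u2 = (-2, -3, -1, -2), v2 = (3, 1, -3, 0) (multiplying out reproduces the displayed K). The nonzero eigenvalues of U V^T coincide with those of the 2 x 2 matrix G = V^T U = [[v1·u1, v1·u2], [v2·u1, v2·u2]] = [[-2, 6], [-2, -6]], and by the Sylvester determinant identity det(I_4 - U V^T) = det(I_2 - V^T U) = det([[3, -6], [2, 7]]) = (3)(7) - (-6)(2) = 33. (Direct check: I - K =
[[7, -7, -3, 3],
 [9, 7, -10, -1],
 [3, -5, 0, 2],
 [6, 11, -9, -2]]
has determinant 33.) The finite-dimensional Fredholm alternative says: either (I - K) is invertible, or ker(I - K) ≠ {0} and then range(I - K) = ker((I - K)^*)^⊥, with dim ker(I - K) = dim ker((I - K)^*). Since det(I - K) ≠ 0, 1 is not an eigenvalue of K and ker(I - K) = {0}, so we are in the first case: for every y there is a unique x = (I - K)^(-1) y. (Explicitly, by the Woodbury identity, (I - U V^T)^(-1) = I + U (I_2 - G)^(-1) V^T.)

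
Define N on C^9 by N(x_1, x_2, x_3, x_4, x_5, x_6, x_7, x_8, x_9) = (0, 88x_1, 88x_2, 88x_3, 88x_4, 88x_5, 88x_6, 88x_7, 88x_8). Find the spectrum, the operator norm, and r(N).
sigma(N) = {0}; ||N|| = 88; r(N) = 0. (N is nilpotent with N^9 = 0.)

On C^9, N is a strictly lower-triangular matrix with 88 on the subdiagonal and zeros elsewhere, so its characteristic polynomial is lambda^9 and every eigenvalue is 0: sigma(N) = {0}. For the operator norm, N e_i = 88e_{i+1} for i = 1, ..., 8 and N e_9 = 0, so the singular values of N are 88 (with multiplicity 8) and 0; hence ||N|| = 88. The spectral radius r(N) = max|lambda| = 0. Note ||N|| > r(N) — characteristic of non-normal nilpotent operators. Indeed N^9 = 0.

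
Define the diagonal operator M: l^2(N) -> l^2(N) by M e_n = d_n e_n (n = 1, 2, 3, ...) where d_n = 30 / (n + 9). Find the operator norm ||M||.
||M|| = 3 (attained at n = 1)

For M diagonal, ||M|| = sup_n |d_n| = sup_n 30/(n + 9). This is positive and strictly decreasing in n, so the supremum is attained at n = 1: d_1 = 30/(1 + 9) = 3. Hence ||M|| = 3.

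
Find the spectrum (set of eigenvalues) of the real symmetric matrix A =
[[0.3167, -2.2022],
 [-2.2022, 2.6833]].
sigma(A) ≈ {-1, 4}

A is real symmetric, so its spectrum consists of real eigenvalues. Expanding the characteristic polynomial of the displayed matrix gives
  det(λ I - A) = p(λ) = λ^2 + (-3)λ + (-4).
Solving p(λ) = 0 yields eigenvalues ≈ -1, 4. (A is shown rounded to 4 decimals, so these recover the underlying integer eigenvalues to within that precision.)
Verification: the trace of A = 3 equals the sum of eigenvalues 3, and det(A) ≈ -3.9999 matches the eigenvalue product -4.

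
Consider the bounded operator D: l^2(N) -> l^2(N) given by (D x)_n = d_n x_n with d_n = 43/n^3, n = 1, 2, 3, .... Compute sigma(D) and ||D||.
sigma(D) = {43/n^3 : n ≥ 1} ∪ {0}; ||D|| = 43

A bounded diagonal operator on l^2 with diagonal entries d_n has spectrum equal to the closure of {d_n : n ≥ 1}: every d_n is an eigenvalue (with eigenvector e_n), so {d_n} ⊂ sigma(D); the spectrum is closed, so its closure is too; and for lambda not in the closure, (D - lambda I) has bounded inverse (the diagonal entries 1/(d_n - lambda) are bounded). For our sequence d_n = 43/n^3, n = 1, 2, 3, ...:
  - {d_n} = {43/n^3 : n ≥ 1}; the only limit point is 0
  - closure = {43/n^3 : n ≥ 1} ∪ {0}
For the norm: a diagonal operator has ||D|| = sup_n |d_n|. Here d_n = 43/n^3 is positive and decreasing, so sup_n |d_n| = d_1 = 43. So ||D|| = 43.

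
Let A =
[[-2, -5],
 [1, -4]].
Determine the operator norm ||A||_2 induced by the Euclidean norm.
||A||_2 = sqrt((46 + sqrt(1440))/2) ≈ 6.4787 (= sqrt(largest eigenvalue of A^T A))

||A||_2 = sigma_max(A) = sqrt(lambda_max(A^T A)). Form the symmetric matrix M = A^T A =
[[5, 6],
 [6, 41]].
Its characteristic polynomial (trace, determinant of M give the coefficients) is
  p(λ) = det(λ I - M) = λ^2 - 46λ + 169.
For λ^2 - 46λ + 169 the discriminant is 1440. It is nonnegative but not a perfect square, so the roots are real and irrational: λ = (46 ± sqrt(1440))/2 ≈ 41.9737, 4.0263.
So the eigenvalues of A^T A are ≈ 4.0263, 41.9737 (all ≥ 0, as they must be for A^T A). The largest is λ_max = (46 + sqrt(1440))/2 ≈ 41.9737, hence ||A||_2 = sqrt(λ_max) = sqrt((46 + sqrt(1440))/2) ≈ 6.4787.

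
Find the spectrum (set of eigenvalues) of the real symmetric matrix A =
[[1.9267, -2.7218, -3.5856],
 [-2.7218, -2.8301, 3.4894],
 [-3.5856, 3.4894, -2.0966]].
sigma(A) ≈ {-6, -3, 6}

A is real symmetric, so its spectrum consists of real eigenvalues. Expanding the characteristic polynomial of the displayed matrix gives
  det(λ I - A) = p(λ) = λ^3 + (3)λ^2 + (-36)λ + (-107.9983).
Solving p(λ) = 0 yields eigenvalues ≈ -6, -3, 6. (A is shown rounded to 4 decimals, so these recover the underlying integer eigenvalues to within that precision.)
Verification: the trace of A = -3 equals the sum of eigenvalues -3, and det(A) ≈ 107.9983 matches the eigenvalue product 108.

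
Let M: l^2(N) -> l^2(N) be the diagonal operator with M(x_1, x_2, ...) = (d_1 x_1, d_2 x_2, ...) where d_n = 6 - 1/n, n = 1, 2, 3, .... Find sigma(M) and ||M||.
sigma(M) = {6 - 1/n : n ≥ 1} ∪ {6}; ||M|| = 6

A bounded diagonal operator on l^2 with diagonal entries d_n has spectrum equal to the closure of {d_n : n ≥ 1}: every d_n is an eigenvalue (with eigenvector e_n), so {d_n} ⊂ sigma(M); the spectrum is closed, so its closure is too; and for lambda not in the closure, (M - lambda I) has bounded inverse (the diagonal entries 1/(d_n - lambda) are bounded). For our sequence d_n = 6 - 1/n, n = 1, 2, 3, ...:
  - {d_n} = {6 - 1/n : n ≥ 1}; the only limit point is 6
  - closure = {6 - 1/n : n ≥ 1} ∪ {6}
For the norm: a diagonal operator has ||M|| = sup_n |d_n|. Here d_n = 6 - 1/n increases monotonically from d_1 = 5 toward 6, with all terms in [5, 6); so sup_n |d_n| = 6 (the supremum is the limit, not attained). So ||M|| = 6.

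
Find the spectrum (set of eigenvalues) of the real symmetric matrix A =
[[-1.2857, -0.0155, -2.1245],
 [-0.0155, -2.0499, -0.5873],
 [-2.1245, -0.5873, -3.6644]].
sigma(A) ≈ {-5, -2, 0}

A is real symmetric, so its spectrum consists of real eigenvalues. Expanding the characteristic polynomial of the displayed matrix gives
  det(λ I - A) = p(λ) = λ^3 + (7)λ^2 + (10)λ + (0).
Solving p(λ) = 0 yields eigenvalues ≈ -5, -2, 0. (A is shown rounded to 4 decimals, so these recover the underlying integer eigenvalues to within that precision.)
Verification: the trace of A = -7 equals the sum of eigenvalues -7, and det(A) ≈ 0.0002 matches the eigenvalue product 0.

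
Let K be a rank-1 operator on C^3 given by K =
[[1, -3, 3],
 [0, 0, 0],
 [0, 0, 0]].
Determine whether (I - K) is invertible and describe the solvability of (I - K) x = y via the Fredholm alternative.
(I - K) is singular (det(I - K) = 0, i.e. 1 ∈ sigma(K)). (I - K) x = y is solvable iff y ⊥ ker((I - K)^*) = span{(-1, 3, -3)}, i.e. iff -y_1 + 3y_2 - 3y_3 = 0. When solvable, the solutions are x = y + c·(-1, 0, 0), c arbitrary (ker(I - K) = span{(-1, 0, 0)}, dimension 1).

K has rank 1, so it is an outer product K = u v^T: every row of K is a multiple of one row vector. Reading off the entries, u = (-1, 0, 0) and v = (-1, 3, -3) (row i of K equals u_i·v^T). A rank-one matrix u v^T satisfies K u = u (v·u) and kills the (2)-dimensional subspace v^⊥, so its characteristic polynomial is lambda^2 (lambda - v·u) with v·u = tr K = 1. Hence the eigenvalues of I - K are 1 (multiplicity 2) and 1 - (1) = 0, so det(I - K) = 0. (Direct check: I - K =
[[0, 3, -3],
 [0, 1, 0],
 [0, 0, 1]]
has determinant 0.) So 1 is an eigenvalue of K and (I - K) is not invertible. The finite-dimensional Fredholm alternative says: either (I - K) is invertible, or ker(I - K) ≠ {0} and then range(I - K) = ker((I - K)^*)^⊥, with dim ker(I - K) = dim ker((I - K)^*). We are in the second case, so we need both kernels. Kernel of I - K: (I - K) u = u - u (v·u) = u - u = 0, so ker(I - K) = span{u} = span{(-1, 0, 0)} (it is exactly 1-dimensional because rank(I - K) = 2). Kernel of the adjoint: K is real, so (I - K)^* = I - K^T = I - v u^T, and (I - v u^T) v = v - v (u·v) = 0; hence ker((I - K)^*) = span{v} = span{(-1, 3, -3)}. Therefore (I - K) x = y is solvable iff <y, v> = 0, i.e. iff -y_1 + 3y_2 - 3y_3 = 0. When this holds, K y = u (v·y) = 0, so (I - K) y = y and x = y is a particular solution; the full solution set is the line x = y + c·u = y + c·(-1, 0, 0), c ∈ C.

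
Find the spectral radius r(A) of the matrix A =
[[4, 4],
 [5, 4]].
r(A) = (8 + sqrt(80))/2 ≈ 8.4721

The eigenvalues of A are the roots of its characteristic polynomial. With M = A (coefficients from the trace and determinant):
  p(λ) = det(λ I - M) = λ^2 - 8λ - 4.
For λ^2 - 8λ - 4 the discriminant is 80. It is nonnegative but not a perfect square, so the roots are real and irrational: λ = (8 ± sqrt(80))/2 ≈ 8.4721, -0.4721.
Thus the eigenvalues (to 4 decimals) are 8.4721 (modulus 8.4721); -0.4721 (modulus 0.4721). The spectral radius is the largest modulus: r(A) = (8 + sqrt(80))/2 ≈ 8.4721. (Cross-check: r(A) ≤ ||A||_2 ≈ 8.5311; equality holds whenever A is normal, though it can also hold for some non-normal A.)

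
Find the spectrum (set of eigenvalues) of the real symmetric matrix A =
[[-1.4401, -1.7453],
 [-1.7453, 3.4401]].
sigma(A) ≈ {-2, 4}

A is real symmetric, so its spectrum consists of real eigenvalues. Expanding the characteristic polynomial of the displayed matrix gives
  det(λ I - A) = p(λ) = λ^2 + (-2)λ + (-8).
Solving p(λ) = 0 yields eigenvalues ≈ -2, 4. (A is shown rounded to 4 decimals, so these recover the underlying integer eigenvalues to within that precision.)
Verification: the trace of A = 2 equals the sum of eigenvalues 2, and det(A) ≈ -8.0002 matches the eigenvalue product -8.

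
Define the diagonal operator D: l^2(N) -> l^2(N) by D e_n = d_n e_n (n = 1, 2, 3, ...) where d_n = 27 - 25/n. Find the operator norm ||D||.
||D|| = 27

For a diagonal operator on l^2 with entries d_n, ||D|| = sup_n |d_n|. Here d_1 = 2, d_2 = 29/2, ..., and d_n = 27 - 25/n increases monotonically toward 27. All terms lie in [2, 27), so |d_n| = d_n and the supremum is the limit 27, which is not attained by any individual d_n. Hence ||D|| = 27.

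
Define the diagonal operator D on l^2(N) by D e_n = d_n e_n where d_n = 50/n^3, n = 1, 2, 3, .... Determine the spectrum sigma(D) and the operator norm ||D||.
sigma(D) = {50/n^3 : n ≥ 1} ∪ {0}; ||D|| = 50

A bounded diagonal operator on l^2 with diagonal entries d_n has spectrum equal to the closure of {d_n : n ≥ 1}: every d_n is an eigenvalue (with eigenvector e_n), so {d_n} ⊂ sigma(D); the spectrum is closed, so its closure is too; and for lambda not in the closure, (D - lambda I) has bounded inverse (the diagonal entries 1/(d_n - lambda) are bounded). For our sequence d_n = 50/n^3, n = 1, 2, 3, ...:
  - {d_n} = {50/n^3 : n ≥ 1}; the only limit point is 0
  - closure = {50/n^3 : n ≥ 1} ∪ {0}
For the norm: a diagonal operator has ||D|| = sup_n |d_n|. Here d_n = 50/n^3 is positive and decreasing, so sup_n |d_n| = d_1 = 50. So ||D|| = 50.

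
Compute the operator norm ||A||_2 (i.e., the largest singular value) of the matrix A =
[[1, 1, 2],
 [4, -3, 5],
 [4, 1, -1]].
||A||_2 ≈ 7.3866 (= sqrt(largest eigenvalue of A^T A))

||A||_2 = sigma_max(A) = sqrt(lambda_max(A^T A)). Form the symmetric matrix M = A^T A =
[[33, -7, 18],
 [-7, 11, -14],
 [18, -14, 30]].
Its characteristic polynomial (trace, sum of principal 2x2 minors, determinant of M give the coefficients) is
  p(λ) = det(λ I - M) = λ^3 - 74λ^2 + 1114λ - 2916.
No integer candidate from the rational root theorem (±divisors of 2916) is a root, so the roots are irrational. The cubic discriminant is Δ = 636601440 > 0, so there are three distinct real roots. p(3) = -213 and p(4) = 420 have opposite signs, so a root lies in (3, 4); Newton's method refines it to λ ≈ 3.3148. p(16) = 60 and p(17) = -451 have opposite signs, so a root lies in (16, 17); Newton's method refines it to λ ≈ 16.1227. p(54) = -1080 and p(55) = 879 have opposite signs, so a root lies in (54, 55); Newton's method refines it to λ ≈ 54.5626. Check (Vieta): the three roots sum to 74, matching tr M = 74.
So the eigenvalues of A^T A are ≈ 3.3148, 16.1227, 54.5626 (all ≥ 0, as they must be for A^T A). The largest is λ_max ≈ 54.5626, hence ||A||_2 = sqrt(λ_max) ≈ 7.3866.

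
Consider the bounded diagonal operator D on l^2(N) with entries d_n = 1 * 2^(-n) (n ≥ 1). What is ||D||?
||D|| = 1/2 (attained at n = 1)

For D diagonal, ||D|| = sup_n |d_n|. The sequence d_n = 1 * 2^(-n) is positive and strictly decreasing (ratio 2^(-1) < 1), so the supremum is d_1 = 1/2. Hence ||D|| = 1/2.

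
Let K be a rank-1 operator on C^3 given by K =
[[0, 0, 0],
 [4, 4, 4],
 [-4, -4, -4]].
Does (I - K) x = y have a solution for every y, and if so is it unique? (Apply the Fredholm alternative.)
(I - K) is invertible (det(I - K) = 1 ≠ 0), so for every y in C^3 the equation (I - K) x = y has a unique solution.

K has rank 1, so it is an outer product K = u v^T: every row of K is a multiple of one row vector. Reading off the entries, u = (0, -2, 2) and v = (-2, -2, -2) (row i of K equals u_i·v^T). A rank-one matrix u v^T satisfies K u = u (v·u) and kills the (2)-dimensional subspace v^⊥, so its characteristic polynomial is lambda^2 (lambda - v·u) with v·u = tr K = 0. Hence the eigenvalues of I - K are 1 (multiplicity 2) and 1 - (0) = 1, so det(I - K) = 1. (Direct check: I - K =
[[1, 0, 0],
 [-4, -3, -4],
 [4, 4, 5]]
has determinant 1.) The finite-dimensional Fredholm alternative says: either (I - K) is invertible, or ker(I - K) ≠ {0} and then range(I - K) = ker((I - K)^*)^⊥, with dim ker(I - K) = dim ker((I - K)^*). Since det(I - K) ≠ 0, 1 is not an eigenvalue of K and ker(I - K) = {0}, so we are in the first case: for every y there is a unique x = (I - K)^(-1) y. Explicitly, by the Sherman–Morrison formula, (I - u v^T)^(-1) = I + u v^T/(1 - v·u), i.e. (I - K)^(-1) = I + K.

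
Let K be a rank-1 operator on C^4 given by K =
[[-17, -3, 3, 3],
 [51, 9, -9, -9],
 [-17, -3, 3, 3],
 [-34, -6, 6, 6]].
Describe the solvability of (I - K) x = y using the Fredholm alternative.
(I - K) is singular (det(I - K) = 0, i.e. 1 ∈ sigma(K)). (I - K) x = y is solvable iff y ⊥ ker((I - K)^*) = span{(-17, -3, 3, 3)}, i.e. iff -17y_1 - 3y_2 + 3y_3 + 3y_4 = 0. When solvable, the solutions are x = y + c·(1, -3, 1, 2), c arbitrary (ker(I - K) = span{(1, -3, 1, 2)}, dimension 1).

K has rank 1, so it is an outer product K = u v^T: every row of K is a multiple of one row vector. Reading off the entries, u = (1, -3, 1, 2) and v = (-17, -3, 3, 3) (row i of K equals u_i·v^T). A rank-one matrix u v^T satisfies K u = u (v·u) and kills the (3)-dimensional subspace v^⊥, so its characteristic polynomial is lambda^3 (lambda - v·u) with v·u = tr K = 1. Hence the eigenvalues of I - K are 1 (multiplicity 3) and 1 - (1) = 0, so det(I - K) = 0. (Direct check: I - K =
[[18, 3, -3, -3],
 [-51, -8, 9, 9],
 [17, 3, -2, -3],
 [34, 6, -6, -5]]
has determinant 0.) So 1 is an eigenvalue of K and (I - K) is not invertible. The finite-dimensional Fredholm alternative says: either (I - K) is invertible, or ker(I - K) ≠ {0} and then range(I - K) = ker((I - K)^*)^⊥, with dim ker(I - K) = dim ker((I - K)^*). We are in the second case, so we need both kernels. Kernel of I - K: (I - K) u = u - u (v·u) = u - u = 0, so ker(I - K) = span{u} = span{(1, -3, 1, 2)} (it is exactly 1-dimensional because rank(I - K) = 3). Kernel of the adjoint: K is real, so (I - K)^* = I - K^T = I - v u^T, and (I - v u^T) v = v - v (u·v) = 0; hence ker((I - K)^*) = span{v} = span{(-17, -3, 3, 3)}. Therefore (I - K) x = y is solvable iff <y, v> = 0, i.e. iff -17y_1 - 3y_2 + 3y_3 + 3y_4 = 0. When this holds, K y = u (v·y) = 0, so (I - K) y = y and x = y is a particular solution; the full solution set is the line x = y + c·u = y + c·(1, -3, 1, 2), c ∈ C.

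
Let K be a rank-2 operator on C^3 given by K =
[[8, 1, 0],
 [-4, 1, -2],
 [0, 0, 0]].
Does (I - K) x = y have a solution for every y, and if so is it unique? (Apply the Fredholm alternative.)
(I - K) is invertible (det(I - K) = 4 ≠ 0), so for every y in C^3 the equation (I - K) x = y has a unique solution.

K has rank 2 and factors as K = U V^T = u1 v1^T + u2 v2^T with u1 = (-3, 1, 0), v1 = (-2, -1, 1), u2 = (1, -1, 0), v2 = (2, -2, 3) (multiplying out reproduces the displayed K). The nonzero eigenvalues of U V^T coincide with those of the 2 x 2 matrix G = V^T U = [[v1·u1, v1·u2], [v2·u1, v2·u2]] = [[5, -1], [-8, 4]], and by the Sylvester determinant identity det(I_3 - U V^T) = det(I_2 - V^T U) = det([[-4, 1], [8, -3]]) = (-4)(-3) - (1)(8) = 4. (Direct check: I - K =
[[-7, -1, 0],
 [4, 0, 2],
 [0, 0, 1]]
has determinant 4.) The finite-dimensional Fredholm alternative says: either (I - K) is invertible, or ker(I - K) ≠ {0} and then range(I - K) = ker((I - K)^*)^⊥, with dim ker(I - K) = dim ker((I - K)^*). Since det(I - K) ≠ 0, 1 is not an eigenvalue of K and ker(I - K) = {0}, so we are in the first case: for every y there is a unique x = (I - K)^(-1) y. (Explicitly, by the Woodbury identity, (I - U V^T)^(-1) = I + U (I_2 - G)^(-1) V^T.)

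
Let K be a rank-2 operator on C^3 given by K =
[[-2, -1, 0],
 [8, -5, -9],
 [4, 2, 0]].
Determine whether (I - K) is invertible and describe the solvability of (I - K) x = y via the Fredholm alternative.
(I - K) is invertible (det(I - K) = 44 ≠ 0), so for every y in C^3 the equation (I - K) x = y has a unique solution.

K has rank 2 and factors as K = U V^T = u1 v1^T + u2 v2^T with u1 = (0, -3, 0), v1 = (-2, 2, 3), u2 = (1, -1, -2), v2 = (-2, -1, 0) (multiplying out reproduces the displayed K). The nonzero eigenvalues of U V^T coincide with those of the 2 x 2 matrix G = V^T U = [[v1·u1, v1·u2], [v2·u1, v2·u2]] = [[-6, -10], [3, -1]], and by the Sylvester determinant identity det(I_3 - U V^T) = det(I_2 - V^T U) = det([[7, 10], [-3, 2]]) = (7)(2) - (10)(-3) = 44. (Direct check: I - K =
[[3, 1, 0],
 [-8, 6, 9],
 [-4, -2, 1]]
has determinant 44.) The finite-dimensional Fredholm alternative says: either (I - K) is invertible, or ker(I - K) ≠ {0} and then range(I - K) = ker((I - K)^*)^⊥, with dim ker(I - K) = dim ker((I - K)^*). Since det(I - K) ≠ 0, 1 is not an eigenvalue of K and ker(I - K) = {0}, so we are in the first case: for every y there is a unique x = (I - K)^(-1) y. (Explicitly, by the Woodbury identity, (I - U V^T)^(-1) = I + U (I_2 - G)^(-1) V^T.)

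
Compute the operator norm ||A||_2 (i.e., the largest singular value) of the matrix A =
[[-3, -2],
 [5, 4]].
||A||_2 = sqrt((54 + sqrt(2900))/2) ≈ 7.3434 (= sqrt(largest eigenvalue of A^T A))

||A||_2 = sigma_max(A) = sqrt(lambda_max(A^T A)). Form the symmetric matrix M = A^T A =
[[34, 26],
 [26, 20]].
Its characteristic polynomial (trace, determinant of M give the coefficients) is
  p(λ) = det(λ I - M) = λ^2 - 54λ + 4.
For λ^2 - 54λ + 4 the discriminant is 2900. It is nonnegative but not a perfect square, so the roots are real and irrational: λ = (54 ± sqrt(2900))/2 ≈ 53.9258, 0.0742.
So the eigenvalues of A^T A are ≈ 0.0742, 53.9258 (all ≥ 0, as they must be for A^T A). The largest is λ_max = (54 + sqrt(2900))/2 ≈ 53.9258, hence ||A||_2 = sqrt(λ_max) = sqrt((54 + sqrt(2900))/2) ≈ 7.3434.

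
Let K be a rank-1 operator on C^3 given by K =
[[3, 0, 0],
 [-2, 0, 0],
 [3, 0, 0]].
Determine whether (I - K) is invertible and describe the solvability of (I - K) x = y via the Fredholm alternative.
(I - K) is invertible (det(I - K) = -2 ≠ 0), so for every y in C^3 the equation (I - K) x = y has a unique solution.

K has rank 1, so it is an outer product K = u v^T: every row of K is a multiple of one row vector. Reading off the entries, u = (3, -2, 3) and v = (1, 0, 0) (row i of K equals u_i·v^T). A rank-one matrix u v^T satisfies K u = u (v·u) and kills the (2)-dimensional subspace v^⊥, so its characteristic polynomial is lambda^2 (lambda - v·u) with v·u = tr K = 3. Hence the eigenvalues of I - K are 1 (multiplicity 2) and 1 - (3) = -2, so det(I - K) = -2. (Direct check: I - K =
[[-2, 0, 0],
 [2, 1, 0],
 [-3, 0, 1]]
has determinant -2.) The finite-dimensional Fredholm alternative says: either (I - K) is invertible, or ker(I - K) ≠ {0} and then range(I - K) = ker((I - K)^*)^⊥, with dim ker(I - K) = dim ker((I - K)^*). Since det(I - K) ≠ 0, 1 is not an eigenvalue of K and ker(I - K) = {0}, so we are in the first case: for every y there is a unique x = (I - K)^(-1) y. Explicitly, by the Sherman–Morrison formula, (I - u v^T)^(-1) = I + u v^T/(1 - v·u), i.e. (I - K)^(-1) = I + K/(-2).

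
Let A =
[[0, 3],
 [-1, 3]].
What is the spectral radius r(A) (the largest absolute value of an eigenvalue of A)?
r(A) = sqrt(3) ≈ 1.7321

The eigenvalues of A are the roots of its characteristic polynomial. With M = A (coefficients from the trace and determinant):
  p(λ) = det(λ I - M) = λ^2 - 3λ + 3.
For λ^2 - 3λ + 3 the discriminant is -3. It is negative, so the roots are the complex-conjugate pair λ = 3/2 ± (sqrt(3)/2) i ≈ 1.5 ± 0.866i. For a conjugate pair the product of the roots equals the constant term, so |λ|^2 = 3 and |λ| = sqrt(3) ≈ 1.7321.
Thus the eigenvalues (to 4 decimals) are 1.5 ± 0.866i (modulus 1.7321). The spectral radius is the largest modulus: r(A) = sqrt(3) ≈ 1.7321. (Cross-check: r(A) ≤ ||A||_2 ≈ 4.3028; equality holds whenever A is normal, though it can also hold for some non-normal A.)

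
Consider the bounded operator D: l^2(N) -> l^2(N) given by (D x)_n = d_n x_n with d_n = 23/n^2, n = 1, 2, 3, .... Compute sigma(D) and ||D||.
sigma(D) = {23/n^2 : n ≥ 1} ∪ {0}; ||D|| = 23

A bounded diagonal operator on l^2 with diagonal entries d_n has spectrum equal to the closure of {d_n : n ≥ 1}: every d_n is an eigenvalue (with eigenvector e_n), so {d_n} ⊂ sigma(D); the spectrum is closed, so its closure is too; and for lambda not in the closure, (D - lambda I) has bounded inverse (the diagonal entries 1/(d_n - lambda) are bounded). For our sequence d_n = 23/n^2, n = 1, 2, 3, ...:
  - {d_n} = {23/n^2 : n ≥ 1}; the only limit point is 0
  - closure = {23/n^2 : n ≥ 1} ∪ {0}
For the norm: a diagonal operator has ||D|| = sup_n |d_n|. Here d_n = 23/n^2 is positive and decreasing, so sup_n |d_n| = d_1 = 23. So ||D|| = 23.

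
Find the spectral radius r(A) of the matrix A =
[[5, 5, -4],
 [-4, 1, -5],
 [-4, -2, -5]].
r(A) ≈ 6.5692

The eigenvalues of A are the roots of its characteristic polynomial. With M = A (coefficients from the trace, the sum of principal 2x2 minors, and det A):
  p(λ) = det(λ I - M) = λ^3 - λ^2 - 31λ + 123.
No integer candidate from the rational root theorem (±divisors of 123) is a root, so the roots are irrational. The cubic discriminant is Δ = -219232 < 0, so there is one real root and a complex-conjugate pair. p(-7) = -52 and p(-6) = 57 have opposite signs, so a root lies in (-7, -6); Newton's method refines it to λ ≈ -6.5692. Dividing out (λ - (-6.5692)) leaves approximately λ^2 - 7.5692λ + 18.7237. For λ^2 - 7.5692λ + 18.7237 the discriminant is -17.6019. It is negative, so the remaining roots are the complex-conjugate pair λ ≈ 3.7846 ± 2.0977i. Their product equals the constant term, so |λ|^2 ≈ 18.7237 and |λ| ≈ 4.3271.
Thus the eigenvalues (to 4 decimals) are -6.5692 (modulus 6.5692); 3.7846 ± 2.0977i (modulus 4.3271). The spectral radius is the largest modulus: r(A) ≈ 6.5692. (Cross-check: r(A) ≤ ||A||_2 ≈ 9.1325; equality holds whenever A is normal, though it can also hold for some non-normal A.)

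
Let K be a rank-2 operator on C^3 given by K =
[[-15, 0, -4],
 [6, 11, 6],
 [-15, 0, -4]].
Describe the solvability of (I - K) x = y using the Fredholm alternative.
(I - K) is invertible (det(I - K) = -200 ≠ 0), so for every y in C^3 the equation (I - K) x = y has a unique solution.

K has rank 2 and factors as K = U V^T = u1 v1^T + u2 v2^T with u1 = (2, -3, 2), v1 = (-3, -3, -2), u2 = (3, 1, 3), v2 = (-3, 2, 0) (multiplying out reproduces the displayed K). The nonzero eigenvalues of U V^T coincide with those of the 2 x 2 matrix G = V^T U = [[v1·u1, v1·u2], [v2·u1, v2·u2]] = [[-1, -18], [-12, -7]], and by the Sylvester determinant identity det(I_3 - U V^T) = det(I_2 - V^T U) = det([[2, 18], [12, 8]]) = (2)(8) - (18)(12) = -200. (Direct check: I - K =
[[16, 0, 4],
 [-6, -10, -6],
 [15, 0, 5]]
has determinant -200.) The finite-dimensional Fredholm alternative says: either (I - K) is invertible, or ker(I - K) ≠ {0} and then range(I - K) = ker((I - K)^*)^⊥, with dim ker(I - K) = dim ker((I - K)^*). Since det(I - K) ≠ 0, 1 is not an eigenvalue of K and ker(I - K) = {0}, so we are in the first case: for every y there is a unique x = (I - K)^(-1) y. (Explicitly, by the Woodbury identity, (I - U V^T)^(-1) = I + U (I_2 - G)^(-1) V^T.)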